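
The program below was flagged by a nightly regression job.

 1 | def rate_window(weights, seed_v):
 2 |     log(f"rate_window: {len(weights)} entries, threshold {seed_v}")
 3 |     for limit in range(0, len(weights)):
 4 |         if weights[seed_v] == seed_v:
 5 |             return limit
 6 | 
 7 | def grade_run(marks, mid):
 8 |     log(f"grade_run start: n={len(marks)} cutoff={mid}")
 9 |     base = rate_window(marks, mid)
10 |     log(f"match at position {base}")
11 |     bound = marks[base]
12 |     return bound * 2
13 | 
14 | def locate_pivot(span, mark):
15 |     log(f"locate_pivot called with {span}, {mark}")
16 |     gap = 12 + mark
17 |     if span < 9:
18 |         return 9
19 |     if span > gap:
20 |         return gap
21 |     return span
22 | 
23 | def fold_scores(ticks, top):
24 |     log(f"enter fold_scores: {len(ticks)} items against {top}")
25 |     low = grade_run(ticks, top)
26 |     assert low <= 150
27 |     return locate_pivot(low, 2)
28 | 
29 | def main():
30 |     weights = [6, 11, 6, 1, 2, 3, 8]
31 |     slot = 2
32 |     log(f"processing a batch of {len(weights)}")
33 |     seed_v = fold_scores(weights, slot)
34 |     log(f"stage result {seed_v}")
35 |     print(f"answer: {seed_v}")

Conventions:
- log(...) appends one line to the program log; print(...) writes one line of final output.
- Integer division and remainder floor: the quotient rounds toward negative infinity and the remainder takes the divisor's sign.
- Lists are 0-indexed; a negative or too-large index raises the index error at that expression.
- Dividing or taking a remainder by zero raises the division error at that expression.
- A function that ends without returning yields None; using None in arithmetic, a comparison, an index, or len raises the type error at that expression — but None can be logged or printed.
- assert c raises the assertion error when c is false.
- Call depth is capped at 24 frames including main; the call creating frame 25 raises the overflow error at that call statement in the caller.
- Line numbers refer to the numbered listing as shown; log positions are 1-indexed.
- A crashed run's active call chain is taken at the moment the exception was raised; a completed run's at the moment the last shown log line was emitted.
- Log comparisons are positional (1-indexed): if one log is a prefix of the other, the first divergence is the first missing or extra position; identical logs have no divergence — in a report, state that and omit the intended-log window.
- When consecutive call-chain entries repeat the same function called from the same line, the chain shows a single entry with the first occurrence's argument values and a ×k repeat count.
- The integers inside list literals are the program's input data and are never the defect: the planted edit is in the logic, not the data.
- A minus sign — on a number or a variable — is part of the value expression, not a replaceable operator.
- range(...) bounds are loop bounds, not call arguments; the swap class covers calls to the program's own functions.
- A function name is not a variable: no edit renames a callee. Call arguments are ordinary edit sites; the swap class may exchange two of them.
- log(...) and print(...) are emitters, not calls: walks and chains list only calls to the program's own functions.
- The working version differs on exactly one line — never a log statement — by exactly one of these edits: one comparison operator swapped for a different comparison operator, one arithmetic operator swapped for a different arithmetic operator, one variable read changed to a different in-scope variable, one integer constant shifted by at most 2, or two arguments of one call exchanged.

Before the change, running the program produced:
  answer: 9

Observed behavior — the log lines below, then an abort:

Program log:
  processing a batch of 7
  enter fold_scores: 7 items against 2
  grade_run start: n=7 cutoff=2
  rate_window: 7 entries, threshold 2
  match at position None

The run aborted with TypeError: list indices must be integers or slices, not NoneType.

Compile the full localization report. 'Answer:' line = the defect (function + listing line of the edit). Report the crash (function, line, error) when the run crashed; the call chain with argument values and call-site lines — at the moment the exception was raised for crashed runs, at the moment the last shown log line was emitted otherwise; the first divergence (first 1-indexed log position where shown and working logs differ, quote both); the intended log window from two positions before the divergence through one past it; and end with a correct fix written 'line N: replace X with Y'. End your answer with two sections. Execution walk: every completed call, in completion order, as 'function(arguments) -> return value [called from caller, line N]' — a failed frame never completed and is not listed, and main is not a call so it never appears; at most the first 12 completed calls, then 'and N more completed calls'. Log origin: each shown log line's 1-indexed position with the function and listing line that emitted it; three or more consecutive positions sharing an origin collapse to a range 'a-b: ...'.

Answer: the defect is in rate_window at line 4.
The tell: Log line 5 is where behavior first shows: 'match at position None' appears instead of 'match at position 4'.
Crash: grade_run, line 11, TypeError.
Call chain: main -> fold_scores([6, 11, 6, 1, 2, 3, 8], 2) (called at line 33) -> grade_run([6, 11, 6, 1, 2, 3, 8], 2) (called at line 25).
First divergence: at position 5 the run shows 'match at position None' where the working version logs 'match at position 4'.
Intended log window:
  3: grade_run start: n=7 cutoff=2
  4: rate_window: 7 entries, threshold 2
  5: match at position 4
  6: locate_pivot called with 4, 2
Execution walk:
  rate_window([6, 11, 6, 1, 2, 3, 8], 2) -> None  [called from grade_run, line 9]
Log origin:
  1: logged in main at line 32
  2: logged in fold_scores at line 24
  3: logged in grade_run at line 8
  4: logged in rate_window at line 2
  5: logged in grade_run at line 10
A correct fix: line 4: replace `weights[seed_v]` with `weights[limit]`.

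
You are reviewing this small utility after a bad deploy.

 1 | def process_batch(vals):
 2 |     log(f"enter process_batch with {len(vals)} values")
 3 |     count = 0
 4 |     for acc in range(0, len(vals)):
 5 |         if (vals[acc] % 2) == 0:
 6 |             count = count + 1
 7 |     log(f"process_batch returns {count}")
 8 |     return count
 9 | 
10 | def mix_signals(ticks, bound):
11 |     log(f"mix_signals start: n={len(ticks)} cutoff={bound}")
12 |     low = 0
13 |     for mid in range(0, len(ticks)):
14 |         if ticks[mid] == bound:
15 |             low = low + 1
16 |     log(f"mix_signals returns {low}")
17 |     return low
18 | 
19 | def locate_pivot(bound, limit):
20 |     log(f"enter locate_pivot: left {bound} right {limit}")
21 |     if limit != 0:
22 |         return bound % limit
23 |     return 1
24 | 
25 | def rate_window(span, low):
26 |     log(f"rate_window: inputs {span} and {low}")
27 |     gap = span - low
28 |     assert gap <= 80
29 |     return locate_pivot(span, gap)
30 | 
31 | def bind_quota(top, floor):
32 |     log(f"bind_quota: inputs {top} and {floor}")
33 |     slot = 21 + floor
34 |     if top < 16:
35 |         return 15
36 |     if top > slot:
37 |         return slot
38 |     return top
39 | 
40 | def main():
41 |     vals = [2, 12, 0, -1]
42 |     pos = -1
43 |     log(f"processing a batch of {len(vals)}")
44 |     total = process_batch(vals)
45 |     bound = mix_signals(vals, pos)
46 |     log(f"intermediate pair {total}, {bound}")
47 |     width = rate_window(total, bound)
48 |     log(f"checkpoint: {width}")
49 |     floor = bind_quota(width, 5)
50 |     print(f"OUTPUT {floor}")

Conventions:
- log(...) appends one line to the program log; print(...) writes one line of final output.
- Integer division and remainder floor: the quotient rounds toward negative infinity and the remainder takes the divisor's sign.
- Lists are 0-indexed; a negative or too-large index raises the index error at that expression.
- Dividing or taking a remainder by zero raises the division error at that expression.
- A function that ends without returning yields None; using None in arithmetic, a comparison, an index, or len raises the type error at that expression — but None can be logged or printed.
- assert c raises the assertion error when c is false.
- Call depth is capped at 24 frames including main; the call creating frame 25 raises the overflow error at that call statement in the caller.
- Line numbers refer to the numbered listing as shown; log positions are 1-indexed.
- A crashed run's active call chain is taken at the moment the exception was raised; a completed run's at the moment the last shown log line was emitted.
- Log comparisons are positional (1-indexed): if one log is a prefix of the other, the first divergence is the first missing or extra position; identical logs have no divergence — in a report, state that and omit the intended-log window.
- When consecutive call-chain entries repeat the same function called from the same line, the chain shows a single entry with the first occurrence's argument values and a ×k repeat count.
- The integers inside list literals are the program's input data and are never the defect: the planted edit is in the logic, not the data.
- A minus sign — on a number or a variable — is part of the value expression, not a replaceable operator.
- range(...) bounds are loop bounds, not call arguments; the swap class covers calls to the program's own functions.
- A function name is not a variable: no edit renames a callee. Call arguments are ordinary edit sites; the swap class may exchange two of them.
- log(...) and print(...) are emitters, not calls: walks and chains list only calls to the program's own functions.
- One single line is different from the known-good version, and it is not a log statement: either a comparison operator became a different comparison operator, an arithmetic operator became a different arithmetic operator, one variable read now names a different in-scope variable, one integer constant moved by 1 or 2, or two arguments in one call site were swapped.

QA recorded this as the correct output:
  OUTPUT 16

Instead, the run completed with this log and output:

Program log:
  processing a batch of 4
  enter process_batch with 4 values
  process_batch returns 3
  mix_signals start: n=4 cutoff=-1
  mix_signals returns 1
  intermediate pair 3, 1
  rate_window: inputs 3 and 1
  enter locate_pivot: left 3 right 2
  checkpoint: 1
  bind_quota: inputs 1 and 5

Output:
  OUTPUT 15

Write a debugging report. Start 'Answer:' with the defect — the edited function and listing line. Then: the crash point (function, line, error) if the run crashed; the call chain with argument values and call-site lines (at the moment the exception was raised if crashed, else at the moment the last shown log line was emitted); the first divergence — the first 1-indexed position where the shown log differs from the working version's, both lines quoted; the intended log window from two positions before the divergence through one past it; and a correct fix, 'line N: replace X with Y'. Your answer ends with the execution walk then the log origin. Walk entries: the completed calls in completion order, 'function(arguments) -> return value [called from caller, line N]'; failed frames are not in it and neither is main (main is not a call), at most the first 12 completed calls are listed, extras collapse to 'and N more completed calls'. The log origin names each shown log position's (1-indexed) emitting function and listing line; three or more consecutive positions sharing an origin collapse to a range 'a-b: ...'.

Answer: the defect is in bind_quota at line 35.
Key observation: Every logged value matches the working version; the printed result is what differs.
Call chain: main -> bind_quota(1, 5) (called at line 49).
First divergence: none; the two logs match at every position.
Execution walk:
  process_batch([2, 12, 0, -1]) -> 3  [called from main, line 44]
  mix_signals([2, 12, 0, -1], -1) -> 1  [called from main, line 45]
  locate_pivot(3, 2) -> 1  [called from rate_window, line 29]
  rate_window(3, 1) -> 1  [called from main, line 47]
  bind_quota(1, 5) -> 15  [called from main, line 49]
Log origins:
  1: from main, line 43
  2: from process_batch, line 2
  3: from process_batch, line 7
  4: from mix_signals, line 11
  5: from mix_signals, line 16
  6: from main, line 46
  7: from rate_window, line 26
  8: from locate_pivot, line 20
  9: from main, line 48
  10: from bind_quota, line 32
A correct fix: line 35: replace `15` with `16`.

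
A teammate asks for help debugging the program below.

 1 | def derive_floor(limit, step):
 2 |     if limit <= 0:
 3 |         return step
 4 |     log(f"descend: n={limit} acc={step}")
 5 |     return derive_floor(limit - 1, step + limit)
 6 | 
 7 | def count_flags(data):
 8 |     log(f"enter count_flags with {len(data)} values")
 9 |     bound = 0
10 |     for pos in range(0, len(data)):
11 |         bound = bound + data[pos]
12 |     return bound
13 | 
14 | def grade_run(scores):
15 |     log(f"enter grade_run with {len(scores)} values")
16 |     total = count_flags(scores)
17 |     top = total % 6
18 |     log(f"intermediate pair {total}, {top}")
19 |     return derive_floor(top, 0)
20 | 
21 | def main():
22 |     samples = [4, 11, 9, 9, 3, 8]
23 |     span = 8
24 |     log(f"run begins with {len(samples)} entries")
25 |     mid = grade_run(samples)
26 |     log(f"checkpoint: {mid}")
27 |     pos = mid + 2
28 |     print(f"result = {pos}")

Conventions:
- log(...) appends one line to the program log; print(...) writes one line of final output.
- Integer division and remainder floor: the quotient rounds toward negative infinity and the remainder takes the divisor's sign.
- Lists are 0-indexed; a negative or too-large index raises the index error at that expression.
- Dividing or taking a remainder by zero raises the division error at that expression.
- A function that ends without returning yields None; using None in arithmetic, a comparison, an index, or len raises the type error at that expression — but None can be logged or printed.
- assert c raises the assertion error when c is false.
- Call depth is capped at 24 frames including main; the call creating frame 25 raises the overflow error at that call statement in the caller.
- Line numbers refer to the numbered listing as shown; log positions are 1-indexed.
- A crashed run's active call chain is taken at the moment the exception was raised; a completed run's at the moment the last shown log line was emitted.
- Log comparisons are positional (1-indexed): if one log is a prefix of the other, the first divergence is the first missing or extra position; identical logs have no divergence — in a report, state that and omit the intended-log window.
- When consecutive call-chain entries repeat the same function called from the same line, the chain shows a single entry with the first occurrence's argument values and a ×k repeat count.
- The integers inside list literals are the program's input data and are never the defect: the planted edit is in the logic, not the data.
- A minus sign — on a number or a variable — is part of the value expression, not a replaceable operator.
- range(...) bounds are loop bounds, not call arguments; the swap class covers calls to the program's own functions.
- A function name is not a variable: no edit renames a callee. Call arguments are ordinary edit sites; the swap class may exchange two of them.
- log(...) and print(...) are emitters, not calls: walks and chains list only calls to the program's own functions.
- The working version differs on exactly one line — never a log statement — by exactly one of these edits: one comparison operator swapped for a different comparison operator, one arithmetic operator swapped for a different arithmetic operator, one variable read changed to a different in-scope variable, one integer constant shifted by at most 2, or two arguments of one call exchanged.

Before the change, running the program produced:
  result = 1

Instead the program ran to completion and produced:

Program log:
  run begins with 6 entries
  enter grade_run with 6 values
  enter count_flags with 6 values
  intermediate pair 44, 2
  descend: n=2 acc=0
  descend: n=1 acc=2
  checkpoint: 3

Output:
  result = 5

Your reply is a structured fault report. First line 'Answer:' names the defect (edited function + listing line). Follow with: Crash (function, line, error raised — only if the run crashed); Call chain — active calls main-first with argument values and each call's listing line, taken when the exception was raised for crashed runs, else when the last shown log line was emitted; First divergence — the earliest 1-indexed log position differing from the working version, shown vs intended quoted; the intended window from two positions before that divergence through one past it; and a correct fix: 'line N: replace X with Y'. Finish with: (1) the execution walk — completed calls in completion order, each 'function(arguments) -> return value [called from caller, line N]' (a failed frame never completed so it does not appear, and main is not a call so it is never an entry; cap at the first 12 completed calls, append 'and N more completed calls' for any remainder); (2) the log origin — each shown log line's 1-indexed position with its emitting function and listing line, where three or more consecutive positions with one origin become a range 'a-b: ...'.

Answer: the defect is in main at line 27.
Core observation: Every logged value matches the working version; the printed result is what differs.
Call chain: main.
First divergence: none — the logs agree in full.
Execution walk:
  count_flags([4, 11, 9, 9, 3, 8]) -> 44  [called from grade_run, line 16]
  derive_floor(0, 3) -> 3  [called from derive_floor, line 5]
  derive_floor(1, 2) -> 3  [called from derive_floor, line 5]
  derive_floor(2, 0) -> 3  [called from grade_run, line 19]
  grade_run([4, 11, 9, 9, 3, 8]) -> 3  [called from main, line 25]
Log origins:
  1: from main, line 24
  2: from grade_run, line 15
  3: from count_flags, line 8
  4: from grade_run, line 18
  5: from derive_floor, line 4
  6: from derive_floor, line 4
  7: from main, line 26
A correct fix: line 27: replace `+` with `-`.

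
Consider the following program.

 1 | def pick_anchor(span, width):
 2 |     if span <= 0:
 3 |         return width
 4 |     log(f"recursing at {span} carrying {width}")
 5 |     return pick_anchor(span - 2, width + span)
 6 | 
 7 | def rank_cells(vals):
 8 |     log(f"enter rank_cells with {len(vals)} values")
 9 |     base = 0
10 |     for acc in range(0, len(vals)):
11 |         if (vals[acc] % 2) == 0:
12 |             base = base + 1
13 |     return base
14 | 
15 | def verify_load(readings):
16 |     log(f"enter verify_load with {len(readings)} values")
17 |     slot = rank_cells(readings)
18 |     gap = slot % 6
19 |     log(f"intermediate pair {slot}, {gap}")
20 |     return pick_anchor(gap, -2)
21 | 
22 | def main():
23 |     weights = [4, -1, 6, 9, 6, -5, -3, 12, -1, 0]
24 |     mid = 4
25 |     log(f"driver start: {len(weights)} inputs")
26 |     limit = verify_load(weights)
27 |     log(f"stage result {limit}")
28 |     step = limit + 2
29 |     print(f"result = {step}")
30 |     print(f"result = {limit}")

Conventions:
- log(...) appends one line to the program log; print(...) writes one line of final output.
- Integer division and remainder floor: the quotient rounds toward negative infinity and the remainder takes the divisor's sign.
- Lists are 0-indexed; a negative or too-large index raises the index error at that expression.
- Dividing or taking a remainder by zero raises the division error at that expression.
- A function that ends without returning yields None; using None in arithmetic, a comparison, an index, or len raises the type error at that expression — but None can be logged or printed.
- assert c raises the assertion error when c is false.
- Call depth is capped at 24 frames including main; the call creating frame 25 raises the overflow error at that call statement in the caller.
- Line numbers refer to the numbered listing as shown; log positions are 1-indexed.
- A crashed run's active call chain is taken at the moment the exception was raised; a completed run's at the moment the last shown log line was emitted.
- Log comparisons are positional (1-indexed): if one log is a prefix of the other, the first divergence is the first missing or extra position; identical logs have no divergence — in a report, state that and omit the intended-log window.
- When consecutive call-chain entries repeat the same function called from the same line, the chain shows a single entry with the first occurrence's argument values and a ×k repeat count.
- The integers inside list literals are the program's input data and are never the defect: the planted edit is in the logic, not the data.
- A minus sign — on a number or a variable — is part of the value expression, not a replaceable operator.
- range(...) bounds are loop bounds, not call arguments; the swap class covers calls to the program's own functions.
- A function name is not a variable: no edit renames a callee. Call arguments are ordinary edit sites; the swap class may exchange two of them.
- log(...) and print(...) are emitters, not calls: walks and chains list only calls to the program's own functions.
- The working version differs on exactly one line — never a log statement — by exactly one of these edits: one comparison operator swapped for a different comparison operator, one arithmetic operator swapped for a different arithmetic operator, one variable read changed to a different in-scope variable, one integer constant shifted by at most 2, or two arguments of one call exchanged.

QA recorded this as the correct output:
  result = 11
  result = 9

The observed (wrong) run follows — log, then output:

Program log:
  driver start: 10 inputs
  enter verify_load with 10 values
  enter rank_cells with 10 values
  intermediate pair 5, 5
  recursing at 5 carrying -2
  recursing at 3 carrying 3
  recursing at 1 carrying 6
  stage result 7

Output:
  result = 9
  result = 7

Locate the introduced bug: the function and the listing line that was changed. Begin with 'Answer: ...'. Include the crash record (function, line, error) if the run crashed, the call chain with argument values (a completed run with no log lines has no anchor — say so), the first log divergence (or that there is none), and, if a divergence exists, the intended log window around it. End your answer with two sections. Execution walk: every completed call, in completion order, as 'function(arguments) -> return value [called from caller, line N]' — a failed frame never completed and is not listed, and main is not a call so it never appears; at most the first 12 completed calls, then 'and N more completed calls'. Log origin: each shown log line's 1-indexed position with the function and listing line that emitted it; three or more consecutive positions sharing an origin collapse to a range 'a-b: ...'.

Answer: the defect is in verify_load at line 20.
Key observation: Log line 5 is where behavior first shows: 'recursing at 5 carrying -2' appears instead of 'recursing at 5 carrying 0'.
Call chain: main.
First divergence: position 5 — shown 'recursing at 5 carrying -2', intended 'recursing at 5 carrying 0'.
Intended log window:
  3: enter rank_cells with 10 values
  4: intermediate pair 5, 5
  5: recursing at 5 carrying 0
  6: recursing at 3 carrying 5
Execution walk:
  rank_cells([4, -1, 6, 9, 6, -5, -3, 12, -1, 0]) -> 5  [called from verify_load, line 17]
  pick_anchor(-1, 7) -> 7  [called from pick_anchor, line 5]
  pick_anchor(1, 6) -> 7  [called from pick_anchor, line 5]
  pick_anchor(3, 3) -> 7  [called from pick_anchor, line 5]
  pick_anchor(5, -2) -> 7  [called from verify_load, line 20]
  verify_load([4, -1, 6, 9, 6, -5, -3, 12, -1, 0]) -> 7  [called from main, line 26]
Log origin:
  1: logged in main at line 25
  2: logged in verify_load at line 16
  3: logged in rank_cells at line 8
  4: logged in verify_load at line 19
  5-7: logged in pick_anchor at line 4
  8: logged in main at line 27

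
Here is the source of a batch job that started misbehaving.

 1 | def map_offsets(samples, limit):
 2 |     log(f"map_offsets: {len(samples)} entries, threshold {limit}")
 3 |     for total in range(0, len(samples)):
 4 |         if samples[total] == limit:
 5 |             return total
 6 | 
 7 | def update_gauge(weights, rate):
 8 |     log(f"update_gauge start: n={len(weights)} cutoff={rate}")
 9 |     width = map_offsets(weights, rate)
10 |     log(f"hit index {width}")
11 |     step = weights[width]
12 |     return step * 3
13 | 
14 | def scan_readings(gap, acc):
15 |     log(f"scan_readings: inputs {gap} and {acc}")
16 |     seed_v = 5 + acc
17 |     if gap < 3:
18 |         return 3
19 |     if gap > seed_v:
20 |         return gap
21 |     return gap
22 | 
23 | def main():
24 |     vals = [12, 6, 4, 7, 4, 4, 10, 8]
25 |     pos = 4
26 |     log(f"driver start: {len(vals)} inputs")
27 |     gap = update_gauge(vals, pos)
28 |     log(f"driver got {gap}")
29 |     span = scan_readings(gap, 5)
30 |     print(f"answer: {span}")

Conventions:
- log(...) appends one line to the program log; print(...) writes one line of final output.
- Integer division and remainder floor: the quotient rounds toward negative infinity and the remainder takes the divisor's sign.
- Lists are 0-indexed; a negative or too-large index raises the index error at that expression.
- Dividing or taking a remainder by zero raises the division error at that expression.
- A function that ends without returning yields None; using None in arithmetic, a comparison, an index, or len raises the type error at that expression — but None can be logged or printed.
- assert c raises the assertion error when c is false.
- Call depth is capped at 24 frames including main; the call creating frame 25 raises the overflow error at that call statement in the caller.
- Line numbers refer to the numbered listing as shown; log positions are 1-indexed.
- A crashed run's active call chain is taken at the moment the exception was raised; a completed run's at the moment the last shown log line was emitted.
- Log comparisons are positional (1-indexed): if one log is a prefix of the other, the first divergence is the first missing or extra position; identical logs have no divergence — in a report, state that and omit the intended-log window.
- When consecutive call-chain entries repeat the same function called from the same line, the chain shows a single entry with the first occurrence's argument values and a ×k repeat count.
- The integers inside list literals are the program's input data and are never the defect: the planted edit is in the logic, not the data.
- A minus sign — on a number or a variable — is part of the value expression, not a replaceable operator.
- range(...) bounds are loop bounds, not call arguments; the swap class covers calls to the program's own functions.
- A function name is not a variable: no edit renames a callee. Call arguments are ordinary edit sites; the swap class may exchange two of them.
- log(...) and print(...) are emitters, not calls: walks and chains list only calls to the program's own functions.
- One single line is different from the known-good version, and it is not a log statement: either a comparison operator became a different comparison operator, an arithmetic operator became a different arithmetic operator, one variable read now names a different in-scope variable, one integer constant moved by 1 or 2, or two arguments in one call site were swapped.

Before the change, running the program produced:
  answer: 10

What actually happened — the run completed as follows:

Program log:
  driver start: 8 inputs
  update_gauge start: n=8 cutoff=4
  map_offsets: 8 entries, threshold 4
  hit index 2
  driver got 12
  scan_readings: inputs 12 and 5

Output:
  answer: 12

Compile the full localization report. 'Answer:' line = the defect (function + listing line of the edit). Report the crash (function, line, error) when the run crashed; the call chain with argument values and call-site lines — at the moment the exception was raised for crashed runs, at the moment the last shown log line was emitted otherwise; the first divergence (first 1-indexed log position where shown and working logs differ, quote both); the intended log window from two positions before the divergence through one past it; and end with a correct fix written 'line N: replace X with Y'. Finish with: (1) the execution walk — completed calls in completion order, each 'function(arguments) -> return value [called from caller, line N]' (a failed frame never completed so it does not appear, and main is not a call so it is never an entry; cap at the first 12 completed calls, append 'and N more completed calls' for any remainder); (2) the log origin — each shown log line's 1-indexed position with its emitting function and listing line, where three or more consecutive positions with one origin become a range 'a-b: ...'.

Answer: the defect is in scan_readings at line 20.
Key fact: The two runs log identically and part ways only at the printed values.
Call chain: main -> scan_readings(12, 5) (called at line 29).
First divergence: none; the two logs match at every position.
Execution walk:
  map_offsets([12, 6, 4, 7, 4, 4, 10, 8], 4) -> 2  [called from update_gauge, line 9]
  update_gauge([12, 6, 4, 7, 4, 4, 10, 8], 4) -> 12  [called from main, line 27]
  scan_readings(12, 5) -> 12  [called from main, line 29]
Origin of each log line:
  1: emitted by main (line 26)
  2: emitted by update_gauge (line 8)
  3: emitted by map_offsets (line 2)
  4: emitted by update_gauge (line 10)
  5: emitted by main (line 28)
  6: emitted by scan_readings (line 15)
A correct fix: line 20: replace `gap` with `seed_v`.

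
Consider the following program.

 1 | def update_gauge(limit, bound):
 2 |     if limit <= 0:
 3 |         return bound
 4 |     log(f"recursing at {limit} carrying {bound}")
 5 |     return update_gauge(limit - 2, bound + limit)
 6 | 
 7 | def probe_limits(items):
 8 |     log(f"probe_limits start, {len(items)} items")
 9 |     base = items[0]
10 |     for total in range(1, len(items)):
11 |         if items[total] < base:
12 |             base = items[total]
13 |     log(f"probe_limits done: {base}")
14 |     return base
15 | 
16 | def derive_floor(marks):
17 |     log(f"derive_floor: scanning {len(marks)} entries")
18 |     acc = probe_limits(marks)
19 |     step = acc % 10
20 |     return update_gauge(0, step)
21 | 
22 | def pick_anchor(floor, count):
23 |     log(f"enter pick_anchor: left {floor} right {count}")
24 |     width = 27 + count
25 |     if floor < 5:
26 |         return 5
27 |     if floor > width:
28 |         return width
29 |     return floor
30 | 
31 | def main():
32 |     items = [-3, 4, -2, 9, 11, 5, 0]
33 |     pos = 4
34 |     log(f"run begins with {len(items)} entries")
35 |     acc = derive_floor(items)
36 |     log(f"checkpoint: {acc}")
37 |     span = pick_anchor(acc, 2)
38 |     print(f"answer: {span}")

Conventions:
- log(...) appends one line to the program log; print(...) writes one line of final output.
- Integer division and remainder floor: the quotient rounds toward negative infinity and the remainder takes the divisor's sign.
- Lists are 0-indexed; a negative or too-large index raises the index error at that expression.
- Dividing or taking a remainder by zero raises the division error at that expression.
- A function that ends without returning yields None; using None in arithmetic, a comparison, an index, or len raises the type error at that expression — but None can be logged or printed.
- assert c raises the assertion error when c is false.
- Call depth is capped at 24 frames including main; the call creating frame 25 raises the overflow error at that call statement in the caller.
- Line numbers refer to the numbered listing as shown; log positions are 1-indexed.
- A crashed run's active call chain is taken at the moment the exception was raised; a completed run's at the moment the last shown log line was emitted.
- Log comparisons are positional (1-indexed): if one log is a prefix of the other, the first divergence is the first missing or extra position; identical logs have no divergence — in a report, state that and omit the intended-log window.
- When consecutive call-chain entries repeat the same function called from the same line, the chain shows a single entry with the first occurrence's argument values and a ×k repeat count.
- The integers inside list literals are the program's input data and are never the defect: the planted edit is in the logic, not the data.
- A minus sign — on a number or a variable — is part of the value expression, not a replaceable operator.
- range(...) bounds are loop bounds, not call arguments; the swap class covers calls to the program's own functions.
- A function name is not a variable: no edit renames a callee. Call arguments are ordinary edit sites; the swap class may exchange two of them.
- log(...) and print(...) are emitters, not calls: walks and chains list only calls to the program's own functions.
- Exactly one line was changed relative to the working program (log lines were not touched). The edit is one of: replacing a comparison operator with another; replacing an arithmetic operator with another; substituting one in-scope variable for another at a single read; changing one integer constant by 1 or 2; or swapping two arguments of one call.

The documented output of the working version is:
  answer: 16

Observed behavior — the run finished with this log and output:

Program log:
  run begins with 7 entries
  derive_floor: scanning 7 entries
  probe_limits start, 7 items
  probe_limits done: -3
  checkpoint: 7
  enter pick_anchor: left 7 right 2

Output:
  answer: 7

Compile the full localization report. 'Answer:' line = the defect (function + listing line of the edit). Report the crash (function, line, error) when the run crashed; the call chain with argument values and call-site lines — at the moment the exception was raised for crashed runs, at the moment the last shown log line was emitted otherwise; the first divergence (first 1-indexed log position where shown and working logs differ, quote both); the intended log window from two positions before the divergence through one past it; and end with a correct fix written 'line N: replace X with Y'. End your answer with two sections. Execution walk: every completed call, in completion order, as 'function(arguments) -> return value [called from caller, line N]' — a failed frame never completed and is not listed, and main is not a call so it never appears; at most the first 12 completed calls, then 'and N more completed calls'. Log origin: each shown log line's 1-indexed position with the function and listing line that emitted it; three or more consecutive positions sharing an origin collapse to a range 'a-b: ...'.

Answer: the defect is in derive_floor at line 20.
The tell: Position 5 is the first bad log line: 'checkpoint: 7' should read 'recursing at 7 carrying 0'.
Call chain: main -> pick_anchor(7, 2) (called at line 37).
First divergence: position 5 — shown 'checkpoint: 7', intended 'recursing at 7 carrying 0'.
Intended log window:
  3: probe_limits start, 7 items
  4: probe_limits done: -3
  5: recursing at 7 carrying 0
  6: recursing at 5 carrying 7
Execution walk:
  probe_limits([-3, 4, -2, 9, 11, 5, 0]) -> -3  [called from derive_floor, line 18]
  update_gauge(0, 7) -> 7  [called from derive_floor, line 20]
  derive_floor([-3, 4, -2, 9, 11, 5, 0]) -> 7  [called from main, line 35]
  pick_anchor(7, 2) -> 7  [called from main, line 37]
Log line origins:
  1: emitted by main (line 34)
  2: emitted by derive_floor (line 17)
  3: emitted by probe_limits (line 8)
  4: emitted by probe_limits (line 13)
  5: emitted by main (line 36)
  6: emitted by pick_anchor (line 23)
A correct fix: line 20: replace `update_gauge(0, step)` with `update_gauge(step, 0)`.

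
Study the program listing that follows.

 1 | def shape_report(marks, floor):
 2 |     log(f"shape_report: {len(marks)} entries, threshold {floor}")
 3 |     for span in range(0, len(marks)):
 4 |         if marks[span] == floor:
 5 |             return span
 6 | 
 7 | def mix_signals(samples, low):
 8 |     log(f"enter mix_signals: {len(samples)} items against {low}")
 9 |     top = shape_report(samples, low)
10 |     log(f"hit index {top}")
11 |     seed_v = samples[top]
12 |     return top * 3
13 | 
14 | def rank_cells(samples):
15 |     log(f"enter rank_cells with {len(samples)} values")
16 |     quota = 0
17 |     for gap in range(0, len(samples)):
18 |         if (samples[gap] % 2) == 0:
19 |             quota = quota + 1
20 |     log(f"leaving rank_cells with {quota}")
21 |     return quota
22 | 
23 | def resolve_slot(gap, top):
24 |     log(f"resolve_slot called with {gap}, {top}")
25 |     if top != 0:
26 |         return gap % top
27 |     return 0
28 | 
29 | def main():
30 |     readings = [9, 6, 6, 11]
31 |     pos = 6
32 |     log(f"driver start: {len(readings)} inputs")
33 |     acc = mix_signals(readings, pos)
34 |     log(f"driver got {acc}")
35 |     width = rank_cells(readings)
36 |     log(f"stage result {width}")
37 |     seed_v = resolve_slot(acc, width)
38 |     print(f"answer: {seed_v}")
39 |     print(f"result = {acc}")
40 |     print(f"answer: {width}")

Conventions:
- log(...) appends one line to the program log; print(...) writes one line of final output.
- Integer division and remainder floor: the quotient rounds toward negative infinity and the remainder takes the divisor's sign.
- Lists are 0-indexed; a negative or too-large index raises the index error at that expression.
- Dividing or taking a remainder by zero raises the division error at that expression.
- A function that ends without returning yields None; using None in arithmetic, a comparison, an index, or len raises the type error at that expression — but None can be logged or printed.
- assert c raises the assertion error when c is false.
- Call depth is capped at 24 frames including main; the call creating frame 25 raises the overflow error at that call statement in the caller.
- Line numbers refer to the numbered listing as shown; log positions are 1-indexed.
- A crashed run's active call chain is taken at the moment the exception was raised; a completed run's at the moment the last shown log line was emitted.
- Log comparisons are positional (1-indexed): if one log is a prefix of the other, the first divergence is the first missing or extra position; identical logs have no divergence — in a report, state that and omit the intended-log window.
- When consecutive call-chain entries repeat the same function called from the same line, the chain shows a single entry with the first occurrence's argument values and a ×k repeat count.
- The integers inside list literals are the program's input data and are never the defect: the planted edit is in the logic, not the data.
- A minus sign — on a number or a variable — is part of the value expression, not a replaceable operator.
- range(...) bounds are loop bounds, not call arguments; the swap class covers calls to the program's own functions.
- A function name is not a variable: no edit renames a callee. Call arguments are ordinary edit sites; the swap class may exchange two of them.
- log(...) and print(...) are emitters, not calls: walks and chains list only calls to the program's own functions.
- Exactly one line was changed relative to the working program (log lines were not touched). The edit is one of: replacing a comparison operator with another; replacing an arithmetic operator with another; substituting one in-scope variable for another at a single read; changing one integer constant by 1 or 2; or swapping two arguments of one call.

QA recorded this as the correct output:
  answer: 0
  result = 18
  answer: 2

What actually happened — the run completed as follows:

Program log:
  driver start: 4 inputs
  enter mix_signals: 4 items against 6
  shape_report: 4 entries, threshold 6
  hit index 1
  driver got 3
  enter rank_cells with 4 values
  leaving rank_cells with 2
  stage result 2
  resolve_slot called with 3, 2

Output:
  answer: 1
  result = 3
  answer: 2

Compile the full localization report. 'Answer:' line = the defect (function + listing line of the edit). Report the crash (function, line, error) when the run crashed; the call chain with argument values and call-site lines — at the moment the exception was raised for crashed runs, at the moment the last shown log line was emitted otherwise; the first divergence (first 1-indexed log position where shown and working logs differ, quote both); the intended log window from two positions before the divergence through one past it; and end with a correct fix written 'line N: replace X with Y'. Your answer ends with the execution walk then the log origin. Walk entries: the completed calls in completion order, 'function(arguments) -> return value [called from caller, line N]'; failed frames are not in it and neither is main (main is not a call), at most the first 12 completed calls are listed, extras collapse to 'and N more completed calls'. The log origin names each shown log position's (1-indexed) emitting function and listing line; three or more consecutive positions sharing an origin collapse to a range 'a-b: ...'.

Answer: the defect is in mix_signals at line 12.
The tell: Everything matches until log position 5, which reads 'driver got 3' in place of 'driver got 18'.
Call chain: main -> resolve_slot(3, 2) (called at line 37).
First divergence: position 5 — the shown line 'driver got 3' should read 'driver got 18'.
Intended log window:
  3: shape_report: 4 entries, threshold 6
  4: hit index 1
  5: driver got 18
  6: enter rank_cells with 4 values
Execution walk:
  shape_report([9, 6, 6, 11], 6) -> 1  [called from mix_signals, line 9]
  mix_signals([9, 6, 6, 11], 6) -> 3  [called from main, line 33]
  rank_cells([9, 6, 6, 11]) -> 2  [called from main, line 35]
  resolve_slot(3, 2) -> 1  [called from main, line 37]
Origin of each log line:
  1: emitted by main (line 32)
  2: emitted by mix_signals (line 8)
  3: emitted by shape_report (line 2)
  4: emitted by mix_signals (line 10)
  5: emitted by main (line 34)
  6: emitted by rank_cells (line 15)
  7: emitted by rank_cells (line 20)
  8: emitted by main (line 36)
  9: emitted by resolve_slot (line 24)
A correct fix: line 12: replace `top` with `seed_v`.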